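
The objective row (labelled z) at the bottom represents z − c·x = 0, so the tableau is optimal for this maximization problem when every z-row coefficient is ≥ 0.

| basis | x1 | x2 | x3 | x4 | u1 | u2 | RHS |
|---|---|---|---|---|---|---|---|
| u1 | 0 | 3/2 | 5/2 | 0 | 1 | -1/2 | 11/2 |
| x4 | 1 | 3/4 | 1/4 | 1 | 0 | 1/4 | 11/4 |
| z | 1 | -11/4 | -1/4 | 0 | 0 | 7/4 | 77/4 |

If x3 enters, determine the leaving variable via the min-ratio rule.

u1

Column x3 entries and ratios — u1: (11/2)/(5/2) = 11/5; x4: (11/4)/(1/4) = 11.
Smallest ratio is 11/5 in the row of u1, so u1 leaves.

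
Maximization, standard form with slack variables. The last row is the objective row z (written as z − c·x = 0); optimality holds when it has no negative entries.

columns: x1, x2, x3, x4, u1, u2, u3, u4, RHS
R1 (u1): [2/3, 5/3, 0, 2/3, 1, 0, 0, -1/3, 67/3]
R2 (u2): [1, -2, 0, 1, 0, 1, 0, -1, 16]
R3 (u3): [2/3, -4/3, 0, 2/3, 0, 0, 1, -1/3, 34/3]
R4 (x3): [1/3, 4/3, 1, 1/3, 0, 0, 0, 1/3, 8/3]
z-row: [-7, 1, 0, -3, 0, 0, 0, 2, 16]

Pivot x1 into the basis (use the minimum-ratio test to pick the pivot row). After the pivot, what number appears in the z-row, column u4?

Ratio test on column x1 — row 1: (67/3)/(2/3) = 67/2; row 2: 16/1 = 16; row 3: (34/3)/(2/3) = 17; row 4: (8/3)/(1/3) = 8. Minimum is 8 at row 4 (x3 leaves); pivot element 1/3.
Divide row 4 by 1/3; eliminate column x1 from the other rows.
z-row update in column u4: 2 − (-7)·1 = 9.

9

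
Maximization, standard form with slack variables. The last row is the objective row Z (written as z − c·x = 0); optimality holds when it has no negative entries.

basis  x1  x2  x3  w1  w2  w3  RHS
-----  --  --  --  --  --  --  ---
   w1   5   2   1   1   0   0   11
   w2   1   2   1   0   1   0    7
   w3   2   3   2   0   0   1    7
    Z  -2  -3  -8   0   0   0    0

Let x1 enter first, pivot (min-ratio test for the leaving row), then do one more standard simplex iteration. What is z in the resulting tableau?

67/4

Ratio test on column x1 — row 1: 11/5 = 11/5; row 2: 7/1 = 7; row 3: 7/2 = 7/2. Minimum is 11/5 at row 1 (w1 leaves); pivot element 5.
Pivot on row 1; the Z-row RHS becomes 0 − (-2)·(11/5) = 22/5.
Next entering variable (most negative Z-row entry -38/5): x3.
Ratio test on column x3 — row 1: (11/5)/(1/5) = 11; row 2: (24/5)/(4/5) = 6; row 3: (13/5)/(8/5) = 13/8. Minimum is 13/8 at row 3 (w3 leaves); pivot element 8/5.
After the second pivot the Z-row RHS is 22/5 − (-38/5)·(13/8) = 67/4.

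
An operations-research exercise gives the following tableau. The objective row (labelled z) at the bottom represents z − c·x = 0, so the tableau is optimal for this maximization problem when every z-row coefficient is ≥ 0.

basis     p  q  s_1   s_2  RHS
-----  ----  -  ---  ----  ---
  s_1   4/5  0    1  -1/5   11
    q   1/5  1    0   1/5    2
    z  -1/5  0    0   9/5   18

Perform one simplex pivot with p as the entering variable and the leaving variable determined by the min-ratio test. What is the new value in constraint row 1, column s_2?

Ratio test on column p — row 1: 11/(4/5) = 55/4; row 2: 2/(1/5) = 10. Minimum is 10 at row 2 (q leaves); pivot element 1/5.
Divide row 2 by 1/5; eliminate column p from the other rows.
Row 1 update in column s_2: -1/5 − (4/5)·1 = -1.

-1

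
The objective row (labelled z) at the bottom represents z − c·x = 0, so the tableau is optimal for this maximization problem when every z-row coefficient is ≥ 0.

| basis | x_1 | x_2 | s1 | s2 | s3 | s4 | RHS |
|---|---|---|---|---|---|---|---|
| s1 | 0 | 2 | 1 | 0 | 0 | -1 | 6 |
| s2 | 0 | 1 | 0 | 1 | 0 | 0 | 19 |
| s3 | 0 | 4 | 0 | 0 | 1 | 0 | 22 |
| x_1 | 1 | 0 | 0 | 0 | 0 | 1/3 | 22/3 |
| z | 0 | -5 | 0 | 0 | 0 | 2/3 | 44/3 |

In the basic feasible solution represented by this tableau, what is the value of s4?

0

s4 is not in the basis, so in the current basic feasible solution s4 = 0.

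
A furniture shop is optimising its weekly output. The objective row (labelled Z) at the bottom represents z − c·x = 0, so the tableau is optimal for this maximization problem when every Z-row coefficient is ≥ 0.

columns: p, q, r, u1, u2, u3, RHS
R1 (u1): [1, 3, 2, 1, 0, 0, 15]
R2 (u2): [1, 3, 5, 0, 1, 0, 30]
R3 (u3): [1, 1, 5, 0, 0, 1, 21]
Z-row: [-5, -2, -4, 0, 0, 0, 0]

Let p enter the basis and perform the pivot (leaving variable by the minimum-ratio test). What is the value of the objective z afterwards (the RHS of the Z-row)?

Ratio test on column p — row 1: 15/1 = 15; row 2: 30/1 = 30; row 3: 21/1 = 21. Minimum is 15 at row 1 (u1 leaves); pivot element 1.
Pivot on row 1; the Z-row RHS becomes 0 − (-5)·15 = 75.

75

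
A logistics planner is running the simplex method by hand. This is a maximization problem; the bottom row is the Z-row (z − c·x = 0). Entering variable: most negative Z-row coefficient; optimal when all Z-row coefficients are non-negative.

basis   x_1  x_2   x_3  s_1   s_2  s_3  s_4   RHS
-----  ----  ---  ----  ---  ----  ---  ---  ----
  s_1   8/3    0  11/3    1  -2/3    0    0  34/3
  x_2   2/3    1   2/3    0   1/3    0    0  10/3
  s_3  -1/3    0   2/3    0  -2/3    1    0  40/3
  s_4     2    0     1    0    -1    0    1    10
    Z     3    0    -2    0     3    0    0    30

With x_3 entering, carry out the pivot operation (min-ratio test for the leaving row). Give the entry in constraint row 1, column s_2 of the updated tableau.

Ratio test on column x_3 — row 1: (34/3)/(11/3) = 34/11; row 2: (10/3)/(2/3) = 5; row 3: (40/3)/(2/3) = 20; row 4: 10/1 = 10. Minimum is 34/11 at row 1 (s_1 leaves); pivot element 11/3.
Divide row 1 by 11/3; eliminate column x_3 from the other rows.
In the new row 1, the s_2 entry is the old entry divided by the pivot: (-2/3)/(11/3) = -2/11.

-2/11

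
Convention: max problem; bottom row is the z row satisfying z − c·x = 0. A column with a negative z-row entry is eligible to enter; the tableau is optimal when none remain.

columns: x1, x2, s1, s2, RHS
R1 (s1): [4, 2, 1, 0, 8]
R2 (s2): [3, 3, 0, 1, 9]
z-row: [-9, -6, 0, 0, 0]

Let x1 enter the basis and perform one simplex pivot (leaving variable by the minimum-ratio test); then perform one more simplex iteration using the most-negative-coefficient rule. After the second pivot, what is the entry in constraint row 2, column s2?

Ratio test on column x1 — row 1: 8/4 = 2; row 2: 9/3 = 3. Minimum is 2 at row 1 (s1 leaves); pivot element 4.
Divide row 1 by 4; eliminate column x1 from the other rows.
Second iteration: most negative z-row entry is -3/2 in column x2, so x2 enters.
Ratio test on column x2 — row 1: 2/(1/2) = 4; row 2: 3/(3/2) = 2. Minimum is 2 at row 2 (s2 leaves); pivot element 3/2.
Divide row 2 by 3/2; eliminate column x2 from the other rows.
After both pivots, the entry at constraint row 2, column s2 is 2/3.

2/3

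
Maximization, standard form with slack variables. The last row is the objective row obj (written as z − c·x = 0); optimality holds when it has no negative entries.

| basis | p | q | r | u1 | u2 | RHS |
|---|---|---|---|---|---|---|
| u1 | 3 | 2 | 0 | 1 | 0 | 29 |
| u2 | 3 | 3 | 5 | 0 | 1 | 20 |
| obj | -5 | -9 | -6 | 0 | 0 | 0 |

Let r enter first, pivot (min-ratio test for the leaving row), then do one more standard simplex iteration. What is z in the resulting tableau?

60

Ratio test on column r — row 1: entry 0 ≤ 0; row 2: 20/5 = 4. Minimum is 4 at row 2 (u2 leaves); pivot element 5.
Pivot on row 2; the obj-row RHS becomes 0 − (-6)·4 = 24.
Next entering variable (most negative obj-row entry -27/5): q.
Ratio test on column q — row 1: 29/2 = 29/2; row 2: 4/(3/5) = 20/3. Minimum is 20/3 at row 2 (r leaves); pivot element 3/5.
After the second pivot the obj-row RHS is 24 − (-27/5)·(20/3) = 60.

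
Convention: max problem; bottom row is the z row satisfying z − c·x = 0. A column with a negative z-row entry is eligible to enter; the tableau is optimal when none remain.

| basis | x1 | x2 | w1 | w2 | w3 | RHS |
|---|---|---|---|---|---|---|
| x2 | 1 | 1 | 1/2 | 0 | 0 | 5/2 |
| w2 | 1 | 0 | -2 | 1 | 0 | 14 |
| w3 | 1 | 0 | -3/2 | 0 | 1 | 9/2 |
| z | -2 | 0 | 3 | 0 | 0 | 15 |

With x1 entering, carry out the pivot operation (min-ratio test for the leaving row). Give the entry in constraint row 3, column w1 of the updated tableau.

-2

Ratio test on column x1 — row 1: (5/2)/1 = 5/2; row 2: 14/1 = 14; row 3: (9/2)/1 = 9/2. Minimum is 5/2 at row 1 (x2 leaves); pivot element 1.
Divide row 1 by 1; eliminate column x1 from the other rows.
Row 3 update in column w1: -3/2 − 1·(1/2) = -2.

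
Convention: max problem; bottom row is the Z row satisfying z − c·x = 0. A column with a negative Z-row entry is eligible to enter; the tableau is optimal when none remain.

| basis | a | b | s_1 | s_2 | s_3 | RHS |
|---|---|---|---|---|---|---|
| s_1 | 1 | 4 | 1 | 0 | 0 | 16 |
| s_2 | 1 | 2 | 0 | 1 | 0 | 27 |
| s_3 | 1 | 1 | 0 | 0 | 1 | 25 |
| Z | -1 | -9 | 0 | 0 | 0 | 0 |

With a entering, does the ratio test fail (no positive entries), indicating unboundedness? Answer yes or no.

no

Column a has positive entries in row(s) 1, 2, 3, so the ratio test bounds it — not unbounded.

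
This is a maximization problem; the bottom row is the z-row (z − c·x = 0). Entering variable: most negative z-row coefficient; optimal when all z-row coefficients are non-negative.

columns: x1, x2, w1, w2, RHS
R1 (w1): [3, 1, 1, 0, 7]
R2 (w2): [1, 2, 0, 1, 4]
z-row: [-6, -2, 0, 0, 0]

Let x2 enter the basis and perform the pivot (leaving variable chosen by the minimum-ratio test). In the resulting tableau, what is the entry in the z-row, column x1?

-5

Ratio test on column x2 — row 1: 7/1 = 7; row 2: 4/2 = 2. Minimum is 2 at row 2 (w2 leaves); pivot element 2.
Divide row 2 by 2; eliminate column x2 from the other rows.
z-row update in column x1: -6 − (-2)·(1/2) = -5.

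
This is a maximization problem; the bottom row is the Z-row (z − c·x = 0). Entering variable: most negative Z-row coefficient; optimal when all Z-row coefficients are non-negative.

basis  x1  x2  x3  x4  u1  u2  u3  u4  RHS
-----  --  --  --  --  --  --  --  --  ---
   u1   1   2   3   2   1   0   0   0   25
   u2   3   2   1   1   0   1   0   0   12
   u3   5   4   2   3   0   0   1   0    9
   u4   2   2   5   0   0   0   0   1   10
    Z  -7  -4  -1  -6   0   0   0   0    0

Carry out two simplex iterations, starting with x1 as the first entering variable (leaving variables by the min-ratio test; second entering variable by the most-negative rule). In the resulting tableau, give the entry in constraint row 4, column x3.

5

Ratio test on column x1 — row 1: 25/1 = 25; row 2: 12/3 = 4; row 3: 9/5 = 9/5; row 4: 10/2 = 5. Minimum is 9/5 at row 3 (u3 leaves); pivot element 5.
Divide row 3 by 5; eliminate column x1 from the other rows.
Second iteration: most negative Z-row entry is -9/5 in column x4, so x4 enters.
Ratio test on column x4 — row 1: (116/5)/(7/5) = 116/7; row 2: entry -4/5 ≤ 0; row 3: (9/5)/(3/5) = 3; row 4: entry -6/5 ≤ 0. Minimum is 3 at row 3 (x1 leaves); pivot element 3/5.
Divide row 3 by 3/5; eliminate column x4 from the other rows.
After both pivots, the entry at constraint row 4, column x3 is 5.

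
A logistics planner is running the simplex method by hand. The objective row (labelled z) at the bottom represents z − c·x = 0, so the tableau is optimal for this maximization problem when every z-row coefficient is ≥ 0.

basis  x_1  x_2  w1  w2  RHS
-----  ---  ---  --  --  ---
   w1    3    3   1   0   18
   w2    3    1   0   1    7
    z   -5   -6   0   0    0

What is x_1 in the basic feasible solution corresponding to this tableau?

0

x_1 is not in the basis, so in the current basic feasible solution x_1 = 0.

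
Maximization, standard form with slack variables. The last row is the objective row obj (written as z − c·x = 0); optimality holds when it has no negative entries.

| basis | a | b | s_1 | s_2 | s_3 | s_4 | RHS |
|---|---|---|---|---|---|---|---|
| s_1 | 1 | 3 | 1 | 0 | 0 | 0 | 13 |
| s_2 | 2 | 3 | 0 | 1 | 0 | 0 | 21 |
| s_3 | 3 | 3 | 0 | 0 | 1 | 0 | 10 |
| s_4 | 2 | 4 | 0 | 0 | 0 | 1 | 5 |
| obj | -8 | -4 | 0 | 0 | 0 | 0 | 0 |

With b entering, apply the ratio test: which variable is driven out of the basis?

Column b entries and ratios — s_1: 13/3 = 13/3; s_2: 21/3 = 7; s_3: 10/3 = 10/3; s_4: 5/4 = 5/4.
Smallest ratio is 5/4 in the row of s_4, so s_4 leaves.

s_4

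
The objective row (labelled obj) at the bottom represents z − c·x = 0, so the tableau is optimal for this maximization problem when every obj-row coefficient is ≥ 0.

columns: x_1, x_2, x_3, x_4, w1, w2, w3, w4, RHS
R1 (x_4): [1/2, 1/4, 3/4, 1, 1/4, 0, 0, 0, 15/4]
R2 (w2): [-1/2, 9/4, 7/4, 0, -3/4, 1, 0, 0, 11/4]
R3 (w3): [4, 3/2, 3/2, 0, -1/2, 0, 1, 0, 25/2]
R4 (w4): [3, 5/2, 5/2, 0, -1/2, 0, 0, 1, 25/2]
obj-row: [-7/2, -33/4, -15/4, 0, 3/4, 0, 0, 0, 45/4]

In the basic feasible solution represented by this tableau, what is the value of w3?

w3 is basic (row 3); its value is the RHS of that row, 25/2.

25/2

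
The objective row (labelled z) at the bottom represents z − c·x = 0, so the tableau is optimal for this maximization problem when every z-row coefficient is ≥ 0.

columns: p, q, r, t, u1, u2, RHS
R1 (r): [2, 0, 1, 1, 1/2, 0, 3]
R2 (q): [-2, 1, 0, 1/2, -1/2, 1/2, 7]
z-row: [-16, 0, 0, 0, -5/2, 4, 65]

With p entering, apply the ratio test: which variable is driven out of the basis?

Column p entries and ratios — r: 3/2 = 3/2; q: -2 ≤ 0, skip.
Smallest ratio is 3/2 in the row of r, so r leaves.

r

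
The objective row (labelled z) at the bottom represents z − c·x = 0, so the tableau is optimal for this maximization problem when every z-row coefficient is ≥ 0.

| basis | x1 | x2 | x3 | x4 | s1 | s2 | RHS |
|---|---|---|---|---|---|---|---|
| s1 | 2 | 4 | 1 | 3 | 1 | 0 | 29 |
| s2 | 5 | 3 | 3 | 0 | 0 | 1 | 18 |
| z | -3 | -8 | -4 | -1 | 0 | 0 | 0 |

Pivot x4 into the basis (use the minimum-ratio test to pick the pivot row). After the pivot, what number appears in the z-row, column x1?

-7/3

Ratio test on column x4 — row 1: 29/3 = 29/3; row 2: entry 0 ≤ 0. Minimum is 29/3 at row 1 (s1 leaves); pivot element 3.
Divide row 1 by 3; eliminate column x4 from the other rows.
z-row update in column x1: -3 − (-1)·(2/3) = -7/3.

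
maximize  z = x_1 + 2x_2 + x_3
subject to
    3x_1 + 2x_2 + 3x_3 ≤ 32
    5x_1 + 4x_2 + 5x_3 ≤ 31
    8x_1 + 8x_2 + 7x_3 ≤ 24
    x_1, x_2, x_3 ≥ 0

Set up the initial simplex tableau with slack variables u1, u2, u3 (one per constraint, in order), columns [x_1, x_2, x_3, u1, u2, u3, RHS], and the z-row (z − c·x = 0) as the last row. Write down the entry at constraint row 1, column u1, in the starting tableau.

Slack u1 belongs to constraint 1; its column is the unit vector e_1, so the entry in row 1 is 1.

1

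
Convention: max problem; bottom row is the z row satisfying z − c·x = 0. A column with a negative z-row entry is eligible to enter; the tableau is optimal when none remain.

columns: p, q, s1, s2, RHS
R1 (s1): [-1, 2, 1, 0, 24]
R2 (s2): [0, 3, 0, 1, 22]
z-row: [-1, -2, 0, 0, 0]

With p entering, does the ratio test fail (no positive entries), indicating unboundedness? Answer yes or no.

yes

Every constraint-row entry in column p is ≤ 0, so increasing p is unbounded.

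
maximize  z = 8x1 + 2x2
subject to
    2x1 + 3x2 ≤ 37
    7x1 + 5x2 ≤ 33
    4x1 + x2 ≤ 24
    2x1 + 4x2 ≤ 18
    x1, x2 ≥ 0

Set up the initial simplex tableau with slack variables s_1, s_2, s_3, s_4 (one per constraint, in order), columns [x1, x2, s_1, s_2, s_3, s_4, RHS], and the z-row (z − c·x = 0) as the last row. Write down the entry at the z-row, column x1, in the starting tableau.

The z-row carries the negated objective coefficients: the x1 entry is -8.

-8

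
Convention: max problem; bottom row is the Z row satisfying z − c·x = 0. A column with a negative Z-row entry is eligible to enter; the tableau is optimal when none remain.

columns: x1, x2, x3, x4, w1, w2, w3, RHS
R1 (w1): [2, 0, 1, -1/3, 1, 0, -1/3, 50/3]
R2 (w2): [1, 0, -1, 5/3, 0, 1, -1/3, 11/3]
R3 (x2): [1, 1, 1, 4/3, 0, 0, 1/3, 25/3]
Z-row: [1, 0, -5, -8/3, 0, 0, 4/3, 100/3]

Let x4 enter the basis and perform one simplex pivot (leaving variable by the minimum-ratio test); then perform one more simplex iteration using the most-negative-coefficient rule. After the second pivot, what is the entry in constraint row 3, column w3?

Ratio test on column x4 — row 1: entry -1/3 ≤ 0; row 2: (11/3)/(5/3) = 11/5; row 3: (25/3)/(4/3) = 25/4. Minimum is 11/5 at row 2 (w2 leaves); pivot element 5/3.
Divide row 2 by 5/3; eliminate column x4 from the other rows.
Second iteration: most negative Z-row entry is -33/5 in column x3, so x3 enters.
Ratio test on column x3 — row 1: (87/5)/(4/5) = 87/4; row 2: entry -3/5 ≤ 0; row 3: (27/5)/(9/5) = 3. Minimum is 3 at row 3 (x2 leaves); pivot element 9/5.
Divide row 3 by 9/5; eliminate column x3 from the other rows.
After both pivots, the entry at constraint row 3, column w3 is 1/3.

1/3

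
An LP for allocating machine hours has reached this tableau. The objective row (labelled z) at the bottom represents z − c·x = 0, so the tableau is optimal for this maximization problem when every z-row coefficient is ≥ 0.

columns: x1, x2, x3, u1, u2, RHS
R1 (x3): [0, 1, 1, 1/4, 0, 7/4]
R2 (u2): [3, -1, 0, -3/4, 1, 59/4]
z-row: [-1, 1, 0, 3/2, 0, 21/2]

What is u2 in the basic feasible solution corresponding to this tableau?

u2 is basic (row 2); its value is the RHS of that row, 59/4.

59/4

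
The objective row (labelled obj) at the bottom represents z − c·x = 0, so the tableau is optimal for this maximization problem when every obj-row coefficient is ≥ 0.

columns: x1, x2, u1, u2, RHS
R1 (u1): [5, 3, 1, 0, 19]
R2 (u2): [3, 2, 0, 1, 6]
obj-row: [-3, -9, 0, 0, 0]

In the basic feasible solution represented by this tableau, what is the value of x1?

0

x1 is not in the basis, so in the current basic feasible solution x1 = 0.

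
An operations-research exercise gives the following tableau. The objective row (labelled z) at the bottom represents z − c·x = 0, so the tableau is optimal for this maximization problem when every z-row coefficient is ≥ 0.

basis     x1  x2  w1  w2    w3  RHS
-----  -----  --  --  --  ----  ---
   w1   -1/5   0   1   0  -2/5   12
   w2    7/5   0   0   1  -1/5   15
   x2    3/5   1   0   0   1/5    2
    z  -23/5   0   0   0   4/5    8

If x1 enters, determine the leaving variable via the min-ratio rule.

Column x1 entries and ratios — w1: -1/5 ≤ 0, skip; w2: 15/(7/5) = 75/7; x2: 2/(3/5) = 10/3.
Smallest ratio is 10/3 in the row of x2, so x2 leaves.

x2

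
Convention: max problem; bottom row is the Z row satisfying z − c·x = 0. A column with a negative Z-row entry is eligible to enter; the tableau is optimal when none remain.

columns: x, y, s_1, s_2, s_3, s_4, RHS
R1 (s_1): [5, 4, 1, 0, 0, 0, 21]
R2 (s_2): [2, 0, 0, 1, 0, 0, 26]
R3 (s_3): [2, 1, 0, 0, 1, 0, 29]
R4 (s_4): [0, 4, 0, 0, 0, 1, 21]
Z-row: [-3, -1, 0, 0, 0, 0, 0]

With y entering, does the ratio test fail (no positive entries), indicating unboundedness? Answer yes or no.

no

Column y has positive entries in row(s) 1, 3, 4, so the ratio test bounds it — not unbounded.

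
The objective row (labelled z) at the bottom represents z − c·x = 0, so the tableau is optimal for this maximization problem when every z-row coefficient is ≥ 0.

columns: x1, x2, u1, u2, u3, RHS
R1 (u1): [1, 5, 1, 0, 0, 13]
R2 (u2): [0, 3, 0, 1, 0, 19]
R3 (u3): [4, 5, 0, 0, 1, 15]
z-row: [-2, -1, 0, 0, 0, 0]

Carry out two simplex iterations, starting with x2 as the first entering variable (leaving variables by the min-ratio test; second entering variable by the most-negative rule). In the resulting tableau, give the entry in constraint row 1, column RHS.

37/15

Ratio test on column x2 — row 1: 13/5 = 13/5; row 2: 19/3 = 19/3; row 3: 15/5 = 3. Minimum is 13/5 at row 1 (u1 leaves); pivot element 5.
Divide row 1 by 5; eliminate column x2 from the other rows.
Second iteration: most negative z-row entry is -9/5 in column x1, so x1 enters.
Ratio test on column x1 — row 1: (13/5)/(1/5) = 13; row 2: entry -3/5 ≤ 0; row 3: 2/3 = 2/3. Minimum is 2/3 at row 3 (u3 leaves); pivot element 3.
Divide row 3 by 3; eliminate column x1 from the other rows.
After both pivots, the entry at constraint row 1, column RHS is 37/15.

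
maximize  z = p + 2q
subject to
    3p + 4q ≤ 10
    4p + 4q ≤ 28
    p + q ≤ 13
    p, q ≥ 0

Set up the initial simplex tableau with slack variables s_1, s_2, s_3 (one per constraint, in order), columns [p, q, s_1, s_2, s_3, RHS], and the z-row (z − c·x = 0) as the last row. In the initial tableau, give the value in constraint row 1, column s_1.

Slack s_1 belongs to constraint 1; its column is the unit vector e_1, so the entry in row 1 is 1.

1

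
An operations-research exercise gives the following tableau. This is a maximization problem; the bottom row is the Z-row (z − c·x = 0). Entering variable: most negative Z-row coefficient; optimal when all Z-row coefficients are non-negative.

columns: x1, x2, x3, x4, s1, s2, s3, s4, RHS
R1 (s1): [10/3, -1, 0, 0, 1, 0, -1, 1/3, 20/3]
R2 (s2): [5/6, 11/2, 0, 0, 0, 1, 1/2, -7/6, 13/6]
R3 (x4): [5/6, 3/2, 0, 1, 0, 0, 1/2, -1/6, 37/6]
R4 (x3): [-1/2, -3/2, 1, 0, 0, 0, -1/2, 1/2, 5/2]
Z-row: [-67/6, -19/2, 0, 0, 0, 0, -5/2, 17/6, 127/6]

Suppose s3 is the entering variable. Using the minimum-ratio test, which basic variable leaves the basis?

Column s3 entries and ratios — s1: -1 ≤ 0, skip; s2: (13/6)/(1/2) = 13/3; x4: (37/6)/(1/2) = 37/3; x3: -1/2 ≤ 0, skip.
Smallest ratio is 13/3 in the row of s2, so s2 leaves.

s2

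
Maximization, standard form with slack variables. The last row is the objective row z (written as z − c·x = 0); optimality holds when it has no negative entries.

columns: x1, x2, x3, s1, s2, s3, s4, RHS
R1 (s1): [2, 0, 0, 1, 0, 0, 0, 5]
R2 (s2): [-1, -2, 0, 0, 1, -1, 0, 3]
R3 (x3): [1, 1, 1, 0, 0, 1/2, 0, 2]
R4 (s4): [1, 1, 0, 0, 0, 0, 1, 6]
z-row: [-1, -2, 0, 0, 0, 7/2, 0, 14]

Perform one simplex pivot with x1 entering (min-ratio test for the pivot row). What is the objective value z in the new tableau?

Ratio test on column x1 — row 1: 5/2 = 5/2; row 2: entry -1 ≤ 0; row 3: 2/1 = 2; row 4: 6/1 = 6. Minimum is 2 at row 3 (x3 leaves); pivot element 1.
Pivot on row 3; the z-row RHS becomes 14 − (-1)·2 = 16.

16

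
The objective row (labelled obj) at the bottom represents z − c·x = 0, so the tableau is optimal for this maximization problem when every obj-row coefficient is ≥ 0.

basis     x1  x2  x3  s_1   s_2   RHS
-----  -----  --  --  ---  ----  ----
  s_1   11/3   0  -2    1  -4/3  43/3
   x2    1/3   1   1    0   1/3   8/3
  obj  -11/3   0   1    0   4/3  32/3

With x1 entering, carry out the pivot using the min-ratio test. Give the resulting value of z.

Ratio test on column x1 — row 1: (43/3)/(11/3) = 43/11; row 2: (8/3)/(1/3) = 8. Minimum is 43/11 at row 1 (s_1 leaves); pivot element 11/3.
Pivot on row 1; the obj-row RHS becomes 32/3 − (-11/3)·(43/11) = 25.

25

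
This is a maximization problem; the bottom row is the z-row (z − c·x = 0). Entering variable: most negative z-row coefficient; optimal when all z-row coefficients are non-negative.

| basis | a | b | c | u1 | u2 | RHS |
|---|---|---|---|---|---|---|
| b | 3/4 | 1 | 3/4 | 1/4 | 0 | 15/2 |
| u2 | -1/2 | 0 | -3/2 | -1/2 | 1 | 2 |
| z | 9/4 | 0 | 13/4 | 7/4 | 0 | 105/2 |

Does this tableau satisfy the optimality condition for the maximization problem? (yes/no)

yes

Every z-row coefficient is ≥ 0, so the tableau is optimal.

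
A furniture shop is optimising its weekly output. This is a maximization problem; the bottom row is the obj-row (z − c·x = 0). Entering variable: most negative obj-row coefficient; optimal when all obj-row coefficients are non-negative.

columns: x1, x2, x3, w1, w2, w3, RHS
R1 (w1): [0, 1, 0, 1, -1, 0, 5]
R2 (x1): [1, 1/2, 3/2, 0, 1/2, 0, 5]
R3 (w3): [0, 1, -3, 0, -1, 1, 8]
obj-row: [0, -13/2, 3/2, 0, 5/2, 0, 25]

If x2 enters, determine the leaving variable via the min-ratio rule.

w1

Column x2 entries and ratios — w1: 5/1 = 5; x1: 5/(1/2) = 10; w3: 8/1 = 8.
Smallest ratio is 5 in the row of w1, so w1 leaves.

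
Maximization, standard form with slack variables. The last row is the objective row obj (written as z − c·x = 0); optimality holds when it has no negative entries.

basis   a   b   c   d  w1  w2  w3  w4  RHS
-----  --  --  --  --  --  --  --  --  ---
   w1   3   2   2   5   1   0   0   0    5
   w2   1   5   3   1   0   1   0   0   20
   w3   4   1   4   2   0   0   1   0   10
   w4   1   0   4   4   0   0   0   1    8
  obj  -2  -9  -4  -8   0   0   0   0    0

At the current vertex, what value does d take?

0

d is not in the basis, so in the current basic feasible solution d = 0.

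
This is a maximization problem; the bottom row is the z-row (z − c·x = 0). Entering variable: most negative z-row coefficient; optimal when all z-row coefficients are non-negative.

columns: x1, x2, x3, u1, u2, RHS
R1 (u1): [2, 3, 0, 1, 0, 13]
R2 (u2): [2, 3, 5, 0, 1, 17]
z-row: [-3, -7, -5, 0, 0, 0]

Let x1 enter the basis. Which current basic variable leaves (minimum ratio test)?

Column x1 entries and ratios — u1: 13/2 = 13/2; u2: 17/2 = 17/2.
Smallest ratio is 13/2 in the row of u1, so u1 leaves.

u1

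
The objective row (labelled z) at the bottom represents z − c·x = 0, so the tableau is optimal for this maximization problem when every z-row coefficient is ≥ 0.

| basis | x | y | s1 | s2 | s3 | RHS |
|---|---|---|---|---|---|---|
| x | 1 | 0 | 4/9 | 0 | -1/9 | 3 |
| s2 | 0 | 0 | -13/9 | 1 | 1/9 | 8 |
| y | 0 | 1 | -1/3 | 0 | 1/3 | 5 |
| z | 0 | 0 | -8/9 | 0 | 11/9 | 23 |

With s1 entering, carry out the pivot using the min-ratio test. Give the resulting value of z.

Ratio test on column s1 — row 1: 3/(4/9) = 27/4; row 2: entry -13/9 ≤ 0; row 3: entry -1/3 ≤ 0. Minimum is 27/4 at row 1 (x leaves); pivot element 4/9.
Pivot on row 1; the z-row RHS becomes 23 − (-8/9)·(27/4) = 29.

29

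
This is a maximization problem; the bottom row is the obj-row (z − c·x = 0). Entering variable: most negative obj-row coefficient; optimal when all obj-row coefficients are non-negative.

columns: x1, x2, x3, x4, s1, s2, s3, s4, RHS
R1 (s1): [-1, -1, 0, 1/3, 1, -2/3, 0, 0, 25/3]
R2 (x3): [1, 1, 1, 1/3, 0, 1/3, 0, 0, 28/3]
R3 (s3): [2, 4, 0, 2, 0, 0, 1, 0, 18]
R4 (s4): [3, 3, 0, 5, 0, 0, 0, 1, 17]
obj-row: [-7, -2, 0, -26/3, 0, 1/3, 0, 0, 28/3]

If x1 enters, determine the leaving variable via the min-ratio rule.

Column x1 entries and ratios — s1: -1 ≤ 0, skip; x3: (28/3)/1 = 28/3; s3: 18/2 = 9; s4: 17/3 = 17/3.
Smallest ratio is 17/3 in the row of s4, so s4 leaves.

s4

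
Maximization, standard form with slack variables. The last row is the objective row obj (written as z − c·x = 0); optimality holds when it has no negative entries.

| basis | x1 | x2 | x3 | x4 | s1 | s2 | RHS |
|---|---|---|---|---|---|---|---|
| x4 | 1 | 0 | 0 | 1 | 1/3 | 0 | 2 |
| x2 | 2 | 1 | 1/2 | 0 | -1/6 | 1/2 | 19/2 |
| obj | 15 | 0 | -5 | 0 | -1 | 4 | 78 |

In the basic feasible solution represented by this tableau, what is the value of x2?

19/2

x2 is basic (row 2); its value is the RHS of that row, 19/2.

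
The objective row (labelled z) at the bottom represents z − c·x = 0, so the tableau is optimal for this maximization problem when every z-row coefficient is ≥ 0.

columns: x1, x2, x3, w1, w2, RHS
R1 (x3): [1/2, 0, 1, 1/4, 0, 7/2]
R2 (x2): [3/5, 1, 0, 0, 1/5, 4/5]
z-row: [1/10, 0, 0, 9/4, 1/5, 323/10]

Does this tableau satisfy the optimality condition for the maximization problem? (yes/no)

Every z-row coefficient is ≥ 0, so the tableau is optimal.

yes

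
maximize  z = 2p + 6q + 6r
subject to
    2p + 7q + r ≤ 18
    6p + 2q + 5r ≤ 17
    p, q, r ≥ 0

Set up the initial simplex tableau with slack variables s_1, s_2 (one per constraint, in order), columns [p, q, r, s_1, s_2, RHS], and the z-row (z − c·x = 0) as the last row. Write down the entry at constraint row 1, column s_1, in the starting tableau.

Slack s_1 belongs to constraint 1; its column is the unit vector e_1, so the entry in row 1 is 1.

1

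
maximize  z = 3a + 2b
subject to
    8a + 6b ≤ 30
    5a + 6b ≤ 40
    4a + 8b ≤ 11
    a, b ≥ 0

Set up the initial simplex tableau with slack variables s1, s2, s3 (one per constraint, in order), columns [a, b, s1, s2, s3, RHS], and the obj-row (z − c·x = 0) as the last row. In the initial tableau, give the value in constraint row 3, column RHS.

The RHS of constraint 3 is b_3 = 11.

11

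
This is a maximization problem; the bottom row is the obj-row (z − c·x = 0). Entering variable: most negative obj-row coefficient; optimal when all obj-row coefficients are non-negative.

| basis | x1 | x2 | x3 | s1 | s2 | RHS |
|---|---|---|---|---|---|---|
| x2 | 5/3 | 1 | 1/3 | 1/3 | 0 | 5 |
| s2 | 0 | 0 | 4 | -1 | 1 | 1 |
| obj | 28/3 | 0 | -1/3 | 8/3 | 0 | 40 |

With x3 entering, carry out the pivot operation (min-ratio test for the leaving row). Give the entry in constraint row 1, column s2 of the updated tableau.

Ratio test on column x3 — row 1: 5/(1/3) = 15; row 2: 1/4 = 1/4. Minimum is 1/4 at row 2 (s2 leaves); pivot element 4.
Divide row 2 by 4; eliminate column x3 from the other rows.
Row 1 update in column s2: 0 − (1/3)·(1/4) = -1/12.

-1/12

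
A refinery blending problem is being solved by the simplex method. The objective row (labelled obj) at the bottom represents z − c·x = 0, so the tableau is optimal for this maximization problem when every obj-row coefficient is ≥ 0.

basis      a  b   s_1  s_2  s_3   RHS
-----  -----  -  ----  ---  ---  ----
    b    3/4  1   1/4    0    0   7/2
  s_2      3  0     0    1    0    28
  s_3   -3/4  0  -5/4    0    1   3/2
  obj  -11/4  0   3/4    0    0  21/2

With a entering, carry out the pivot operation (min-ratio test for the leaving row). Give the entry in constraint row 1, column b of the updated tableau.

Ratio test on column a — row 1: (7/2)/(3/4) = 14/3; row 2: 28/3 = 28/3; row 3: entry -3/4 ≤ 0. Minimum is 14/3 at row 1 (b leaves); pivot element 3/4.
Divide row 1 by 3/4; eliminate column a from the other rows.
In the new row 1, the b entry is the old entry divided by the pivot: 1/(3/4) = 4/3.

4/3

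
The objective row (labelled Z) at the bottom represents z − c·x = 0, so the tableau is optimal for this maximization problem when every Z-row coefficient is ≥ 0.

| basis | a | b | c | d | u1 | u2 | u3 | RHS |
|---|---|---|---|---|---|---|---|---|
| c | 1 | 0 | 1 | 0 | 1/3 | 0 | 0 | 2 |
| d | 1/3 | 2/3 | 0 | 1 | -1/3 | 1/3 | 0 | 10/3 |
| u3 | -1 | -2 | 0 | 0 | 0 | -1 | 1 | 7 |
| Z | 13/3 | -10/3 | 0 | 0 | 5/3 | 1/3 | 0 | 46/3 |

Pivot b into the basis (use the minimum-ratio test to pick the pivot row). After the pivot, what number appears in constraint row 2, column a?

Ratio test on column b — row 1: entry 0 ≤ 0; row 2: (10/3)/(2/3) = 5; row 3: entry -2 ≤ 0. Minimum is 5 at row 2 (d leaves); pivot element 2/3.
Divide row 2 by 2/3; eliminate column b from the other rows.
In the new row 2, the a entry is the old entry divided by the pivot: (1/3)/(2/3) = 1/2.

1/2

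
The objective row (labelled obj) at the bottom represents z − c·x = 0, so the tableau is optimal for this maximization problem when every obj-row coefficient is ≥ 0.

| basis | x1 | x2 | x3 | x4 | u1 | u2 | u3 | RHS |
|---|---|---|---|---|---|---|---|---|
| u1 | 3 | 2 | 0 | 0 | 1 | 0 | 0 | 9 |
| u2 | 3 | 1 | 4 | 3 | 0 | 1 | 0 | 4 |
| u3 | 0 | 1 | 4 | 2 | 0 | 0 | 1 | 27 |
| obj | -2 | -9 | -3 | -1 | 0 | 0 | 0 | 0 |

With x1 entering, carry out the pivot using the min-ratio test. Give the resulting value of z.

Ratio test on column x1 — row 1: 9/3 = 3; row 2: 4/3 = 4/3; row 3: entry 0 ≤ 0. Minimum is 4/3 at row 2 (u2 leaves); pivot element 3.
Pivot on row 2; the obj-row RHS becomes 0 − (-2)·(4/3) = 8/3.

8/3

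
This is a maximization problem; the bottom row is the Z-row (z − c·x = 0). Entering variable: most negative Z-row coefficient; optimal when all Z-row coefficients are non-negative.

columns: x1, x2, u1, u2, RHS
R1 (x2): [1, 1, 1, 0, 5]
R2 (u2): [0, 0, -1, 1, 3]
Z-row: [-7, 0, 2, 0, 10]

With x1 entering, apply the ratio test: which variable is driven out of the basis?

x2

Column x1 entries and ratios — x2: 5/1 = 5; u2: 0 ≤ 0, skip.
Smallest ratio is 5 in the row of x2, so x2 leaves.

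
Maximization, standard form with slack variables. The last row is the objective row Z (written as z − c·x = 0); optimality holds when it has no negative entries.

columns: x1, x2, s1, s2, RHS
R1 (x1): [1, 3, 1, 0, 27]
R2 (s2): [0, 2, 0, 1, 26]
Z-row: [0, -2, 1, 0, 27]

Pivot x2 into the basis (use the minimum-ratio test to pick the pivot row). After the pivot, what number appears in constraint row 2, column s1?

-2/3

Ratio test on column x2 — row 1: 27/3 = 9; row 2: 26/2 = 13. Minimum is 9 at row 1 (x1 leaves); pivot element 3.
Divide row 1 by 3; eliminate column x2 from the other rows.
Row 2 update in column s1: 0 − 2·(1/3) = -2/3.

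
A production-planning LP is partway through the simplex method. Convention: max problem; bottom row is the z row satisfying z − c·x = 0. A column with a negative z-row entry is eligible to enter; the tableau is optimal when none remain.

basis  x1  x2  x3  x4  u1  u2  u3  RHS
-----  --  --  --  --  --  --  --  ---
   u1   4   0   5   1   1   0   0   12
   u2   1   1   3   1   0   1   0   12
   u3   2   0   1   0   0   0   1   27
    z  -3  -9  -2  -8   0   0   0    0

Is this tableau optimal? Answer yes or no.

The z-row has a negative entry -9 in column x2, so it is not optimal.

no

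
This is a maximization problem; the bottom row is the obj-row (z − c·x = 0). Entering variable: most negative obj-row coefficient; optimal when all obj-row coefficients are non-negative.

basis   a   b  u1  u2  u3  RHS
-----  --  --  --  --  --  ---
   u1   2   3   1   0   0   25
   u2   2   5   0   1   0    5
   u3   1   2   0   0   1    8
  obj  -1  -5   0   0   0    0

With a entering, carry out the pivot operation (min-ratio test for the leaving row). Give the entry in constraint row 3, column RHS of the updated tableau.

Ratio test on column a — row 1: 25/2 = 25/2; row 2: 5/2 = 5/2; row 3: 8/1 = 8. Minimum is 5/2 at row 2 (u2 leaves); pivot element 2.
Divide row 2 by 2; eliminate column a from the other rows.
Row 3 update in column RHS: 8 − 1·(5/2) = 11/2.

11/2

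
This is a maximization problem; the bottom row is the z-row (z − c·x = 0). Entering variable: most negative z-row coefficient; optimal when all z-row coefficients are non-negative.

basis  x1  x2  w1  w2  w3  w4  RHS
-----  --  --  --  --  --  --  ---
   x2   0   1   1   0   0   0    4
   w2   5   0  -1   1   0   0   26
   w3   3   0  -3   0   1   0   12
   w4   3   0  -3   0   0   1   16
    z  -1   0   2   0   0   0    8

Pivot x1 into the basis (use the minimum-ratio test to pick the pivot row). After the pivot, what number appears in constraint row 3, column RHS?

4

Ratio test on column x1 — row 1: entry 0 ≤ 0; row 2: 26/5 = 26/5; row 3: 12/3 = 4; row 4: 16/3 = 16/3. Minimum is 4 at row 3 (w3 leaves); pivot element 3.
Divide row 3 by 3; eliminate column x1 from the other rows.
In the new row 3, the RHS entry is the old entry divided by the pivot: 12/3 = 4.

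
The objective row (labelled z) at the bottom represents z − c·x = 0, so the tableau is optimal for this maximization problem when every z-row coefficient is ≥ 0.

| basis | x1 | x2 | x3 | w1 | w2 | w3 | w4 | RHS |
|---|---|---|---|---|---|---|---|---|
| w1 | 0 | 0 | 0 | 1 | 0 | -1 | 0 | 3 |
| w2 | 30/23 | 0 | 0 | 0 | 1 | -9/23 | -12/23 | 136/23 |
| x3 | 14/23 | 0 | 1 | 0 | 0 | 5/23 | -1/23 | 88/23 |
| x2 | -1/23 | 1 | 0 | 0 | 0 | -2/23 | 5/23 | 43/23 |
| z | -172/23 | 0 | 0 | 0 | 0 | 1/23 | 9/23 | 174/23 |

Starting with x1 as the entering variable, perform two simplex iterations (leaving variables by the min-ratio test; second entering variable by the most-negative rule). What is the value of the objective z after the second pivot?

Ratio test on column x1 — row 1: entry 0 ≤ 0; row 2: (136/23)/(30/23) = 68/15; row 3: (88/23)/(14/23) = 44/7; row 4: entry -1/23 ≤ 0. Minimum is 68/15 at row 2 (w2 leaves); pivot element 30/23.
Pivot on row 2; the z-row RHS becomes 174/23 − (-172/23)·(68/15) = 622/15.
Next entering variable (most negative z-row entry -13/5): w4.
Ratio test on column w4 — row 1: entry 0 ≤ 0; row 2: entry -2/5 ≤ 0; row 3: (16/15)/(1/5) = 16/3; row 4: (31/15)/(1/5) = 31/3. Minimum is 16/3 at row 3 (x3 leaves); pivot element 1/5.
After the second pivot the z-row RHS is 622/15 − (-13/5)·(16/3) = 166/3.

166/3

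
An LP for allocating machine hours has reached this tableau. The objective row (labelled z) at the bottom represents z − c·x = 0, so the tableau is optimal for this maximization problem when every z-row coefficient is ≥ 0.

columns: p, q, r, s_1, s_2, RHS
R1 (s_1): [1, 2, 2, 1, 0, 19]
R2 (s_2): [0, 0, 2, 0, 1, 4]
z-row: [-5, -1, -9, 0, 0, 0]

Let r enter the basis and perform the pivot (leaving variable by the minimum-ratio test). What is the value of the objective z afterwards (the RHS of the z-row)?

18

Ratio test on column r — row 1: 19/2 = 19/2; row 2: 4/2 = 2. Minimum is 2 at row 2 (s_2 leaves); pivot element 2.
Pivot on row 2; the z-row RHS becomes 0 − (-9)·2 = 18.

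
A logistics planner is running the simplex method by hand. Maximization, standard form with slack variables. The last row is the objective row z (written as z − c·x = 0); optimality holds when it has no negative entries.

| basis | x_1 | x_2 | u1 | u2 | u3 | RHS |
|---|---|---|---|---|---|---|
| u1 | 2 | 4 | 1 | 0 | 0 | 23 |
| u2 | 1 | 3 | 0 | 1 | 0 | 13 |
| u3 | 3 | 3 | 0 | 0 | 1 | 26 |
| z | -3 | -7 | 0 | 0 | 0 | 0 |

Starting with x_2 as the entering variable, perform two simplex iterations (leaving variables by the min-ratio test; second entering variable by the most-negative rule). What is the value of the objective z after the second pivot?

Ratio test on column x_2 — row 1: 23/4 = 23/4; row 2: 13/3 = 13/3; row 3: 26/3 = 26/3. Minimum is 13/3 at row 2 (u2 leaves); pivot element 3.
Pivot on row 2; the z-row RHS becomes 0 − (-7)·(13/3) = 91/3.
Next entering variable (most negative z-row entry -2/3): x_1.
Ratio test on column x_1 — row 1: (17/3)/(2/3) = 17/2; row 2: (13/3)/(1/3) = 13; row 3: 13/2 = 13/2. Minimum is 13/2 at row 3 (u3 leaves); pivot element 2.
After the second pivot the z-row RHS is 91/3 − (-2/3)·(13/2) = 104/3.

104/3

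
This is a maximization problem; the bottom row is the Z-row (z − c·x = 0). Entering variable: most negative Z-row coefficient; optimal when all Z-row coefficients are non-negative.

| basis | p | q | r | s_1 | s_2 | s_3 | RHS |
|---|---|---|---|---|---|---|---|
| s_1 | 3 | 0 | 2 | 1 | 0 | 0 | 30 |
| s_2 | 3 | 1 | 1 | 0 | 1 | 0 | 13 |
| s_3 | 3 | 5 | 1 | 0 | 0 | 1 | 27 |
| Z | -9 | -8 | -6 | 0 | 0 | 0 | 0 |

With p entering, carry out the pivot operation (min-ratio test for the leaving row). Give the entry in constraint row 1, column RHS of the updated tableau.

17

Ratio test on column p — row 1: 30/3 = 10; row 2: 13/3 = 13/3; row 3: 27/3 = 9. Minimum is 13/3 at row 2 (s_2 leaves); pivot element 3.
Divide row 2 by 3; eliminate column p from the other rows.
Row 1 update in column RHS: 30 − 3·(13/3) = 17.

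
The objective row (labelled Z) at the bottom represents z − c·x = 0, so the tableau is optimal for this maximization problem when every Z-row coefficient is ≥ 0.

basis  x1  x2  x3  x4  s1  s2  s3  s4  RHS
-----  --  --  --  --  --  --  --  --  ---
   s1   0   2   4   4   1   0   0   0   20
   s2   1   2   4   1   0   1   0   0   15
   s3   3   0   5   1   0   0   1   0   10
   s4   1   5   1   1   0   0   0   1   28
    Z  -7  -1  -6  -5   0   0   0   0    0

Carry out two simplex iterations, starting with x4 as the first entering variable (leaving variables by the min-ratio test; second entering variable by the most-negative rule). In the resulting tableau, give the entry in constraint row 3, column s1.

-1/12

Ratio test on column x4 — row 1: 20/4 = 5; row 2: 15/1 = 15; row 3: 10/1 = 10; row 4: 28/1 = 28. Minimum is 5 at row 1 (s1 leaves); pivot element 4.
Divide row 1 by 4; eliminate column x4 from the other rows.
Second iteration: most negative Z-row entry is -7 in column x1, so x1 enters.
Ratio test on column x1 — row 1: entry 0 ≤ 0; row 2: 10/1 = 10; row 3: 5/3 = 5/3; row 4: 23/1 = 23. Minimum is 5/3 at row 3 (s3 leaves); pivot element 3.
Divide row 3 by 3; eliminate column x1 from the other rows.
After both pivots, the entry at constraint row 3, column s1 is -1/12.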